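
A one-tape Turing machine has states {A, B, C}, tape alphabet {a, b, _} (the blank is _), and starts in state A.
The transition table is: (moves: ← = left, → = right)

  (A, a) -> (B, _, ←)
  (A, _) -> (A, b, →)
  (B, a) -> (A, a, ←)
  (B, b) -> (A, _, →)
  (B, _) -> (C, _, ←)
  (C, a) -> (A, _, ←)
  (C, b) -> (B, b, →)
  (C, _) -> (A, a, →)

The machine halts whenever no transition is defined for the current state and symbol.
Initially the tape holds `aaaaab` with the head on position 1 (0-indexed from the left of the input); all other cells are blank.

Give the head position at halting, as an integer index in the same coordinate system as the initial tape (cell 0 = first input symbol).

A | _a[a]aaab   read a → write _, move ←, go to B
B | _[a]_aaab   read a → write a, move ←, go to A
A | [_]a_aaab   read _ → write b, move →, go to A
A | b[a]_aaab   read a → write _, move ←, go to B
B | [b]__aaab   read b → write _, move →, go to A
A | _[_]_aaab   read _ → write b, move →, go to A
A | _b[_]aaab   read _ → write b, move →, go to A
A | _bb[a]aab   read a → write _, move ←, go to B
B | _b[b]_aab   read b → write _, move →, go to A
A | _b_[_]aab   read _ → write b, move →, go to A
A | _b_b[a]ab   read a → write _, move ←, go to B
B | _b_[b]_ab   read b → write _, move →, go to A
A | _b__[_]ab   read _ → write b, move →, go to A
A | _b__b[a]b   read a → write _, move ←, go to B
B | _b__[b]_b   read b → write _, move →, go to A
A | _b___[_]b   read _ → write b, move →, go to A
A | _b___b[b]
At halt the head is at cell 5.

5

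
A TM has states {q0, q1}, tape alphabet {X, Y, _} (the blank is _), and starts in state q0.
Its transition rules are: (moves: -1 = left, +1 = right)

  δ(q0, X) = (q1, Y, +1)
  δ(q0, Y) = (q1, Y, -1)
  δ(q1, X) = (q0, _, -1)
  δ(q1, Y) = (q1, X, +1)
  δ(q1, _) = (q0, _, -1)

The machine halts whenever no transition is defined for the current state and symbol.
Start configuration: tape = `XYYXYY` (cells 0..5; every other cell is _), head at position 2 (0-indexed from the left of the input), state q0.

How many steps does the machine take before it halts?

12

state=q0 head=2 tape=__XY[Y]XYY   (q0,Y)→(q1,Y,-1)
state=q1 head=1 tape=__X[Y]YXYY   (q1,Y)→(q1,X,+1)
state=q1 head=2 tape=__XX[Y]XYY   (q1,Y)→(q1,X,+1)
state=q1 head=3 tape=__XXX[X]YY   (q1,X)→(q0,_,-1)
state=q0 head=2 tape=__XX[X]_YY   (q0,X)→(q1,Y,+1)
state=q1 head=3 tape=__XXY[_]YY   (q1,_)→(q0,_,-1)
state=q0 head=2 tape=__XX[Y]_YY   (q0,Y)→(q1,Y,-1)
state=q1 head=1 tape=__X[X]Y_YY   (q1,X)→(q0,_,-1)
state=q0 head=0 tape=__[X]_Y_YY   (q0,X)→(q1,Y,+1)
state=q1 head=1 tape=__Y[_]Y_YY   (q1,_)→(q0,_,-1)
state=q0 head=0 tape=__[Y]_Y_YY   (q0,Y)→(q1,Y,-1)
state=q1 head=-1 tape=_[_]Y_Y_YY   (q1,_)→(q0,_,-1)
state=q0 head=-2 tape=[_]_Y_Y_YY
M halts after 12 transitions.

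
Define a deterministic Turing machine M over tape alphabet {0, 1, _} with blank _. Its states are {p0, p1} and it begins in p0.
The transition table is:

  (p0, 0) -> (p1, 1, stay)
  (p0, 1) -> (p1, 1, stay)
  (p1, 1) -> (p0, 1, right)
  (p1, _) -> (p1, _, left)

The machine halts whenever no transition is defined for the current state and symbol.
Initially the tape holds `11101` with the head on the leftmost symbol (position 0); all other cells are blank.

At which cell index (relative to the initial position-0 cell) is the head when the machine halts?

5

p0 | [1]1101_   read 1 → write 1, move stay, go to p1
p1 | [1]1101_   read 1 → write 1, move right, go to p0
p0 | 1[1]101_   read 1 → write 1, move stay, go to p1
p1 | 1[1]101_   read 1 → write 1, move right, go to p0
p0 | 11[1]01_   read 1 → write 1, move stay, go to p1
p1 | 11[1]01_   read 1 → write 1, move right, go to p0
p0 | 111[0]1_   read 0 → write 1, move stay, go to p1
p1 | 111[1]1_   read 1 → write 1, move right, go to p0
p0 | 1111[1]_   read 1 → write 1, move stay, go to p1
p1 | 1111[1]_   read 1 → write 1, move right, go to p0
p0 | 11111[_]
At halt the head is at cell 5.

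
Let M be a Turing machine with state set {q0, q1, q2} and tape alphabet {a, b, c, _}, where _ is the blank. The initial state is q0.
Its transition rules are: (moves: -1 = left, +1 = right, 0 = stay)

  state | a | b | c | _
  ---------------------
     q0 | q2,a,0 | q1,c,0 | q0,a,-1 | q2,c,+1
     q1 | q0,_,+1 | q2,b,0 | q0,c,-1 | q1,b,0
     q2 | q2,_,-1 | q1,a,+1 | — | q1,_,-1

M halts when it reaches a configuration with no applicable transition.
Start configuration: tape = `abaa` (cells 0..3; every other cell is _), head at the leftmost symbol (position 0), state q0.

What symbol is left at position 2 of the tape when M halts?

c

q0 | __[a]baa   read a → write a, move 0, go to q2
q2 | __[a]baa   read a → write _, move -1, go to q2
q2 | _[_]_baa   read _ → write _, move -1, go to q1
q1 | [_]__baa   read _ → write b, move 0, go to q1
q1 | [b]__baa   read b → write b, move 0, go to q2
q2 | [b]__baa   read b → write a, move +1, go to q1
q1 | a[_]_baa   read _ → write b, move 0, go to q1
q1 | a[b]_baa   read b → write b, move 0, go to q2
q2 | a[b]_baa   read b → write a, move +1, go to q1
q1 | aa[_]baa   read _ → write b, move 0, go to q1
q1 | aa[b]baa   read b → write b, move 0, go to q2
q2 | aa[b]baa   read b → write a, move +1, go to q1
q1 | aaa[b]aa   read b → write b, move 0, go to q2
q2 | aaa[b]aa   read b → write a, move +1, go to q1
q1 | aaaa[a]a   read a → write _, move +1, go to q0
q0 | aaaa_[a]   read a → write a, move 0, go to q2
q2 | aaaa_[a]   read a → write _, move -1, go to q2
q2 | aaaa[_]_   read _ → write _, move -1, go to q1
q1 | aaa[a]__   read a → write _, move +1, go to q0
q0 | aaa_[_]_   read _ → write c, move +1, go to q2
q2 | aaa_c[_]   read _ → write _, move -1, go to q1
q1 | aaa_[c]_   read c → write c, move -1, go to q0
q0 | aaa[_]c_   read _ → write c, move +1, go to q2
q2 | aaac[c]_
Cell 2 holds c when M halts.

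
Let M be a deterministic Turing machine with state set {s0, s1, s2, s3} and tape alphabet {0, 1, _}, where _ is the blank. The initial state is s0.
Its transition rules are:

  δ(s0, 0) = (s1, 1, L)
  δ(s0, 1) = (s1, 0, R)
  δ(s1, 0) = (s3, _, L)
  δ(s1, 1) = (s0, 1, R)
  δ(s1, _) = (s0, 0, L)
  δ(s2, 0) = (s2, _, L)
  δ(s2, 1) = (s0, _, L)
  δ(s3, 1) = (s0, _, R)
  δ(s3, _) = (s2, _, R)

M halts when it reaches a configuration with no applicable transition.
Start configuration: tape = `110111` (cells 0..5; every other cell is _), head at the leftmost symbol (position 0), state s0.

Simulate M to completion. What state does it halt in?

s0 | [1]10111_   read 1 → write 0, move R, go to s1
s1 | 0[1]0111_   read 1 → write 1, move R, go to s0
s0 | 01[0]111_   read 0 → write 1, move L, go to s1
s1 | 0[1]1111_   read 1 → write 1, move R, go to s0
s0 | 01[1]111_   read 1 → write 0, move R, go to s1
s1 | 010[1]11_   read 1 → write 1, move R, go to s0
s0 | 0101[1]1_   read 1 → write 0, move R, go to s1
s1 | 01010[1]_   read 1 → write 1, move R, go to s0
s0 | 010101[_]
No transition is defined for (s0, _); M halts in state s0.

s0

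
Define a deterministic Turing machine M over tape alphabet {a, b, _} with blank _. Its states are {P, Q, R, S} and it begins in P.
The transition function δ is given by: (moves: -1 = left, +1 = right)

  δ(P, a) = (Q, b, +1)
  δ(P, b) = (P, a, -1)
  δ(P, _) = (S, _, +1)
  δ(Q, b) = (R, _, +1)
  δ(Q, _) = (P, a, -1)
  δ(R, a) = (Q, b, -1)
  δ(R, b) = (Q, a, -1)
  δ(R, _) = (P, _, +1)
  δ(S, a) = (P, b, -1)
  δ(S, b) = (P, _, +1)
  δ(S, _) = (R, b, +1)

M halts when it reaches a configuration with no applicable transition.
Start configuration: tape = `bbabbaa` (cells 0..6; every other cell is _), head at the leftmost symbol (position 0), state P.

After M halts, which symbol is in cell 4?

a

state=P head=0 tape=_[b]babbaa   (P,b)→(P,a,-1)
state=P head=-1 tape=[_]ababbaa   (P,_)→(S,_,+1)
state=S head=0 tape=_[a]babbaa   (S,a)→(P,b,-1)
state=P head=-1 tape=[_]bbabbaa   (P,_)→(S,_,+1)
state=S head=0 tape=_[b]babbaa   (S,b)→(P,_,+1)
state=P head=1 tape=__[b]abbaa   (P,b)→(P,a,-1)
state=P head=0 tape=_[_]aabbaa   (P,_)→(S,_,+1)
state=S head=1 tape=__[a]abbaa   (S,a)→(P,b,-1)
state=P head=0 tape=_[_]babbaa   (P,_)→(S,_,+1)
state=S head=1 tape=__[b]abbaa   (S,b)→(P,_,+1)
state=P head=2 tape=___[a]bbaa   (P,a)→(Q,b,+1)
state=Q head=3 tape=___b[b]baa   (Q,b)→(R,_,+1)
state=R head=4 tape=___b_[b]aa   (R,b)→(Q,a,-1)
state=Q head=3 tape=___b[_]aaa   (Q,_)→(P,a,-1)
state=P head=2 tape=___[b]aaaa   (P,b)→(P,a,-1)
state=P head=1 tape=__[_]aaaaa   (P,_)→(S,_,+1)
state=S head=2 tape=___[a]aaaa   (S,a)→(P,b,-1)
state=P head=1 tape=__[_]baaaa   (P,_)→(S,_,+1)
state=S head=2 tape=___[b]aaaa   (S,b)→(P,_,+1)
state=P head=3 tape=____[a]aaa   (P,a)→(Q,b,+1)
state=Q head=4 tape=____b[a]aa
Cell 4 holds a when M halts.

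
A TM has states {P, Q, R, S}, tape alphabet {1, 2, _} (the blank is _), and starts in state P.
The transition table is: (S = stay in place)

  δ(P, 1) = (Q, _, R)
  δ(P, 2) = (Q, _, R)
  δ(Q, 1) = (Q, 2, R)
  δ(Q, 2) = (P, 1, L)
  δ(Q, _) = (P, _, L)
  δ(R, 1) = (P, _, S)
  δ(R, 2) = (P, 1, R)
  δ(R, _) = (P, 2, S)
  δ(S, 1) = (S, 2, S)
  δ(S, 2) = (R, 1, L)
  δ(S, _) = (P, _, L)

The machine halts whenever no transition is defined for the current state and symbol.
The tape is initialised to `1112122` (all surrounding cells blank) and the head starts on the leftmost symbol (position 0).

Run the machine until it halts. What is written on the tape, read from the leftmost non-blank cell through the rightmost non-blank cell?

P | [1]112122_   read 1 → write _, move R, go to Q
Q | _[1]12122_   read 1 → write 2, move R, go to Q
Q | _2[1]2122_   read 1 → write 2, move R, go to Q
Q | _22[2]122_   read 2 → write 1, move L, go to P
P | _2[2]1122_   read 2 → write _, move R, go to Q
Q | _2_[1]122_   read 1 → write 2, move R, go to Q
Q | _2_2[1]22_   read 1 → write 2, move R, go to Q
Q | _2_22[2]2_   read 2 → write 1, move L, go to P
P | _2_2[2]12_   read 2 → write _, move R, go to Q
Q | _2_2_[1]2_   read 1 → write 2, move R, go to Q
Q | _2_2_2[2]_   read 2 → write 1, move L, go to P
P | _2_2_[2]1_   read 2 → write _, move R, go to Q
Q | _2_2__[1]_   read 1 → write 2, move R, go to Q
Q | _2_2__2[_]   read _ → write _, move L, go to P
P | _2_2__[2]_   read 2 → write _, move R, go to Q
Q | _2_2___[_]   read _ → write _, move L, go to P
P | _2_2__[_]_
The non-blank tape span at halt is 2_2.

2_2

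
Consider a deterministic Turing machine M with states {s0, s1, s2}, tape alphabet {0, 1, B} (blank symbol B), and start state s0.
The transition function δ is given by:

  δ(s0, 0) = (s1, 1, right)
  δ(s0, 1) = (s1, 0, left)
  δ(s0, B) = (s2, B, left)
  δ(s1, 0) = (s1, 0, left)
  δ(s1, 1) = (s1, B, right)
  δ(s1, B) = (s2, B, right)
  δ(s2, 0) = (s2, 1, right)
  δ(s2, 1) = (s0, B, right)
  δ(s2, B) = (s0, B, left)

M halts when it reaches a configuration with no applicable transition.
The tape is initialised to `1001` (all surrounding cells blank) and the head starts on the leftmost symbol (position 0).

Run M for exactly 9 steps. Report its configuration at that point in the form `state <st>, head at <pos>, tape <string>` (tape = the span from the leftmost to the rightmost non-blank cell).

s0 | B[1]001B   read 1 → write 0, move left, go to s1
s1 | [B]0001B   read B → write B, move right, go to s2
s2 | B[0]001B   read 0 → write 1, move right, go to s2
s2 | B1[0]01B   read 0 → write 1, move right, go to s2
s2 | B11[0]1B   read 0 → write 1, move right, go to s2
s2 | B111[1]B   read 1 → write B, move right, go to s0
s0 | B111B[B]   read B → write B, move left, go to s2
s2 | B111[B]B   read B → write B, move left, go to s0
s0 | B11[1]BB   read 1 → write 0, move left, go to s1
s1 | B1[1]0BB
After 9 steps: state s1, head at 1, tape 110.

state s1, head at 1, tape 110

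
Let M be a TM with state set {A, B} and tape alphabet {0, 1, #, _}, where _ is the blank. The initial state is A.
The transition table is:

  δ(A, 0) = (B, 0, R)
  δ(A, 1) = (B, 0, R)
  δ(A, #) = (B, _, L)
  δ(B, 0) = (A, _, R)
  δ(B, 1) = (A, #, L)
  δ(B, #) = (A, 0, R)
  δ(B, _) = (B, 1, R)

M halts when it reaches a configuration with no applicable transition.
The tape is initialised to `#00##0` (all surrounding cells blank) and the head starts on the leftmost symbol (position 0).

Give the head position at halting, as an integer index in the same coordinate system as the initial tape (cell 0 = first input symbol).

4

state=A head=0 tape=_[#]00##0   (A,#)→(B,_,L)
state=B head=-1 tape=[_]_00##0   (B,_)→(B,1,R)
state=B head=0 tape=1[_]00##0   (B,_)→(B,1,R)
state=B head=1 tape=11[0]0##0   (B,0)→(A,_,R)
state=A head=2 tape=11_[0]##0   (A,0)→(B,0,R)
state=B head=3 tape=11_0[#]#0   (B,#)→(A,0,R)
state=A head=4 tape=11_00[#]0   (A,#)→(B,_,L)
state=B head=3 tape=11_0[0]_0   (B,0)→(A,_,R)
state=A head=4 tape=11_0_[_]0
At halt the head is at cell 4.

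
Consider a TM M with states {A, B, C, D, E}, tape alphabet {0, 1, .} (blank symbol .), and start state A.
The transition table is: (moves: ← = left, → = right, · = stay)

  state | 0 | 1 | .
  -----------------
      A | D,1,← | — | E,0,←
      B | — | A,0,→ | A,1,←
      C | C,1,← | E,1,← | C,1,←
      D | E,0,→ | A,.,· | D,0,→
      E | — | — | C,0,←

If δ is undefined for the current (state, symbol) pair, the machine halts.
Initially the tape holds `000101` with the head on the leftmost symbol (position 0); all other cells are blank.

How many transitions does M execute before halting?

A | .[0]00101   read 0 → write 1, move ←, go to D
D | [.]100101   read . → write 0, move →, go to D
D | 0[1]00101   read 1 → write ., move ·, go to A
A | 0[.]00101   read . → write 0, move ←, go to E
E | [0]000101
M halts after 4 transitions.

4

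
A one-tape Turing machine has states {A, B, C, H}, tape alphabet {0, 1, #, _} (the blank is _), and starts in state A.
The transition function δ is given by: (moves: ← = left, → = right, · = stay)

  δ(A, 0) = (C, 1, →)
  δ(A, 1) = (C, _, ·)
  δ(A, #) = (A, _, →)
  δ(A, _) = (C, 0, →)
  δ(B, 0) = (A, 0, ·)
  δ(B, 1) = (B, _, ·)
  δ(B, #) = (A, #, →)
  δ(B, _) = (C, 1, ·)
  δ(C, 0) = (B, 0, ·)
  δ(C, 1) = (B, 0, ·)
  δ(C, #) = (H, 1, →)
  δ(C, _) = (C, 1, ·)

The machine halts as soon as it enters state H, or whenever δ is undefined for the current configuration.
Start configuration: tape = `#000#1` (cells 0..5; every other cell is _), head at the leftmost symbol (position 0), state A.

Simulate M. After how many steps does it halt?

state=A head=0 tape=[#]000#1   (A,#)→(A,_,→)
state=A head=1 tape=_[0]00#1   (A,0)→(C,1,→)
state=C head=2 tape=_1[0]0#1   (C,0)→(B,0,·)
state=B head=2 tape=_1[0]0#1   (B,0)→(A,0,·)
state=A head=2 tape=_1[0]0#1   (A,0)→(C,1,→)
state=C head=3 tape=_11[0]#1   (C,0)→(B,0,·)
state=B head=3 tape=_11[0]#1   (B,0)→(A,0,·)
state=A head=3 tape=_11[0]#1   (A,0)→(C,1,→)
state=C head=4 tape=_111[#]1   (C,#)→(H,1,→)
state=H head=5 tape=_1111[1]
M halts after 9 transitions.

9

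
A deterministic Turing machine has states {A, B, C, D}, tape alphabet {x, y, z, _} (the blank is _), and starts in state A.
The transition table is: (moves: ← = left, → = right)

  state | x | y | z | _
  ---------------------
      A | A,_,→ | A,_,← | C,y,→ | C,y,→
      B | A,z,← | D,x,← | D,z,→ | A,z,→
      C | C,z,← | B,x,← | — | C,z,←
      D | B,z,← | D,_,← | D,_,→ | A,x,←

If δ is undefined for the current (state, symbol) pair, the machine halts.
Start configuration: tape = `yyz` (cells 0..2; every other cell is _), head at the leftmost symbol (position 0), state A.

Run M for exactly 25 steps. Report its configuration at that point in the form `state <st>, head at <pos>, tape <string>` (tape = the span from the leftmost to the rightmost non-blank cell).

state A, head at 1, tape zzz_zz

A | ___[y]yz   read y → write _, move ←, go to A
A | __[_]_yz   read _ → write y, move →, go to C
C | __y[_]yz   read _ → write z, move ←, go to C
C | __[y]zyz   read y → write x, move ←, go to B
B | _[_]xzyz   read _ → write z, move →, go to A
A | _z[x]zyz   read x → write _, move →, go to A
A | _z_[z]yz   read z → write y, move →, go to C
C | _z_y[y]z   read y → write x, move ←, go to B
B | _z_[y]xz   read y → write x, move ←, go to D
D | _z[_]xxz   read _ → write x, move ←, go to A
A | _[z]xxxz   read z → write y, move →, go to C
C | _y[x]xxz   read x → write z, move ←, go to C
C | _[y]zxxz   read y → write x, move ←, go to B
B | [_]xzxxz   read _ → write z, move →, go to A
A | z[x]zxxz   read x → write _, move →, go to A
A | z_[z]xxz   read z → write y, move →, go to C
C | z_y[x]xz   read x → write z, move ←, go to C
C | z_[y]zxz   read y → write x, move ←, go to B
B | z[_]xzxz   read _ → write z, move →, go to A
A | zz[x]zxz   read x → write _, move →, go to A
A | zz_[z]xz   read z → write y, move →, go to C
C | zz_y[x]z   read x → write z, move ←, go to C
C | zz_[y]zz   read y → write x, move ←, go to B
B | zz[_]xzz   read _ → write z, move →, go to A
A | zzz[x]zz   read x → write _, move →, go to A
A | zzz_[z]z
After 25 steps: state A, head at 1, tape zzz_zz.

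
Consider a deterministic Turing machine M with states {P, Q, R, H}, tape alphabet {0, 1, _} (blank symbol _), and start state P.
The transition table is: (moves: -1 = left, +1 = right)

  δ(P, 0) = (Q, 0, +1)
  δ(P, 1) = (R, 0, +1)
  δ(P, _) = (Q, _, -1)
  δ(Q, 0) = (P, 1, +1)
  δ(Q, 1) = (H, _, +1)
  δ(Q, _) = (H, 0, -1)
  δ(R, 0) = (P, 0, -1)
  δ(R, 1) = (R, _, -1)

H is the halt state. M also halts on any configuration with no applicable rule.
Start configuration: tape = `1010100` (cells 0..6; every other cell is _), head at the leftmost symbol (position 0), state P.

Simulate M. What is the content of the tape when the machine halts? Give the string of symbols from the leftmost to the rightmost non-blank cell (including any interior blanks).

01010100

state=P head=0 tape=[1]010100_   (P,1)→(R,0,+1)
state=R head=1 tape=0[0]10100_   (R,0)→(P,0,-1)
state=P head=0 tape=[0]010100_   (P,0)→(Q,0,+1)
state=Q head=1 tape=0[0]10100_   (Q,0)→(P,1,+1)
state=P head=2 tape=01[1]0100_   (P,1)→(R,0,+1)
state=R head=3 tape=010[0]100_   (R,0)→(P,0,-1)
state=P head=2 tape=01[0]0100_   (P,0)→(Q,0,+1)
state=Q head=3 tape=010[0]100_   (Q,0)→(P,1,+1)
state=P head=4 tape=0101[1]00_   (P,1)→(R,0,+1)
state=R head=5 tape=01010[0]0_   (R,0)→(P,0,-1)
state=P head=4 tape=0101[0]00_   (P,0)→(Q,0,+1)
state=Q head=5 tape=01010[0]0_   (Q,0)→(P,1,+1)
state=P head=6 tape=010101[0]_   (P,0)→(Q,0,+1)
state=Q head=7 tape=0101010[_]   (Q,_)→(H,0,-1)
state=H head=6 tape=010101[0]0
The non-blank tape span at halt is 01010100.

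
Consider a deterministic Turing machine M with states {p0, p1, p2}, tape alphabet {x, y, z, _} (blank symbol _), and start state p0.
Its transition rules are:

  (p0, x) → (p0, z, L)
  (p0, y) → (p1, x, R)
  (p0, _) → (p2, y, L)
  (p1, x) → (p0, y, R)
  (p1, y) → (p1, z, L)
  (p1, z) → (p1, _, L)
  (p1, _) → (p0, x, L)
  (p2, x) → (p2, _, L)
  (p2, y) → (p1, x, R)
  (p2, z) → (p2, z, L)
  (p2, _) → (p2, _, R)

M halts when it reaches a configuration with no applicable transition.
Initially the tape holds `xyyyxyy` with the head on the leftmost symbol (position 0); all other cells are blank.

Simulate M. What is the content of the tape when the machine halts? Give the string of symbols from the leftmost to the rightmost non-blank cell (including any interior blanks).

state=p0 head=0 tape=__[x]yyyxyy   (p0,x)→(p0,z,L)
state=p0 head=-1 tape=_[_]zyyyxyy   (p0,_)→(p2,y,L)
state=p2 head=-2 tape=[_]yzyyyxyy   (p2,_)→(p2,_,R)
state=p2 head=-1 tape=_[y]zyyyxyy   (p2,y)→(p1,x,R)
state=p1 head=0 tape=_x[z]yyyxyy   (p1,z)→(p1,_,L)
state=p1 head=-1 tape=_[x]_yyyxyy   (p1,x)→(p0,y,R)
state=p0 head=0 tape=_y[_]yyyxyy   (p0,_)→(p2,y,L)
state=p2 head=-1 tape=_[y]yyyyxyy   (p2,y)→(p1,x,R)
state=p1 head=0 tape=_x[y]yyyxyy   (p1,y)→(p1,z,L)
state=p1 head=-1 tape=_[x]zyyyxyy   (p1,x)→(p0,y,R)
state=p0 head=0 tape=_y[z]yyyxyy
The non-blank tape span at halt is yzyyyxyy.

yzyyyxyy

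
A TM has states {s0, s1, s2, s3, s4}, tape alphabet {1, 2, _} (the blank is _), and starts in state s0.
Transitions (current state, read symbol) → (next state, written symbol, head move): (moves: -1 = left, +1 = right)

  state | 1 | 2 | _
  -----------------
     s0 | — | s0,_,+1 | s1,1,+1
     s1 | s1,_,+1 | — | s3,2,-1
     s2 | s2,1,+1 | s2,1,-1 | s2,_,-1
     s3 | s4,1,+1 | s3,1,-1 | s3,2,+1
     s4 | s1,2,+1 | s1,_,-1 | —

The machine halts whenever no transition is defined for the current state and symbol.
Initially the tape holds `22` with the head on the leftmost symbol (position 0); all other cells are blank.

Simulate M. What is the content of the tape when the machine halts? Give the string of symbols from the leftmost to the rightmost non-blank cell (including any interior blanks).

2122

state=s0 head=0 tape=[2]2___   (s0,2)→(s0,_,+1)
state=s0 head=1 tape=_[2]___   (s0,2)→(s0,_,+1)
state=s0 head=2 tape=__[_]__   (s0,_)→(s1,1,+1)
state=s1 head=3 tape=__1[_]_   (s1,_)→(s3,2,-1)
state=s3 head=2 tape=__[1]2_   (s3,1)→(s4,1,+1)
state=s4 head=3 tape=__1[2]_   (s4,2)→(s1,_,-1)
state=s1 head=2 tape=__[1]__   (s1,1)→(s1,_,+1)
state=s1 head=3 tape=___[_]_   (s1,_)→(s3,2,-1)
state=s3 head=2 tape=__[_]2_   (s3,_)→(s3,2,+1)
state=s3 head=3 tape=__2[2]_   (s3,2)→(s3,1,-1)
state=s3 head=2 tape=__[2]1_   (s3,2)→(s3,1,-1)
state=s3 head=1 tape=_[_]11_   (s3,_)→(s3,2,+1)
state=s3 head=2 tape=_2[1]1_   (s3,1)→(s4,1,+1)
state=s4 head=3 tape=_21[1]_   (s4,1)→(s1,2,+1)
state=s1 head=4 tape=_212[_]   (s1,_)→(s3,2,-1)
state=s3 head=3 tape=_21[2]2   (s3,2)→(s3,1,-1)
state=s3 head=2 tape=_2[1]12   (s3,1)→(s4,1,+1)
state=s4 head=3 tape=_21[1]2   (s4,1)→(s1,2,+1)
state=s1 head=4 tape=_212[2]
The non-blank tape span at halt is 2122.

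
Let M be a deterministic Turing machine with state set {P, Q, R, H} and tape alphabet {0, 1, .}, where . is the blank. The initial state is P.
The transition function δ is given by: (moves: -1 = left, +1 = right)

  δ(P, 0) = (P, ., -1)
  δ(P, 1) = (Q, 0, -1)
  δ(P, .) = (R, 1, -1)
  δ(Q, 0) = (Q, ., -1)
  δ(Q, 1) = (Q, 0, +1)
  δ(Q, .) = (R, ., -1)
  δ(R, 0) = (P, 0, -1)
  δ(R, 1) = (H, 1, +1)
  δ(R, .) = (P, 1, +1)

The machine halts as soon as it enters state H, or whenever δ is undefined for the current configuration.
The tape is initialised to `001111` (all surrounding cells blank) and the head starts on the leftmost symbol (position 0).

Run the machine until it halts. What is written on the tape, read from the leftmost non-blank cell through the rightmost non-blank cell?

P | ....[0]01111   read 0 → write ., move -1, go to P
P | ...[.].01111   read . → write 1, move -1, go to R
R | ..[.]1.01111   read . → write 1, move +1, go to P
P | ..1[1].01111   read 1 → write 0, move -1, go to Q
Q | ..[1]0.01111   read 1 → write 0, move +1, go to Q
Q | ..0[0].01111   read 0 → write ., move -1, go to Q
Q | ..[0]..01111   read 0 → write ., move -1, go to Q
Q | .[.]...01111   read . → write ., move -1, go to R
R | [.]....01111   read . → write 1, move +1, go to P
P | 1[.]...01111   read . → write 1, move -1, go to R
R | [1]1...01111   read 1 → write 1, move +1, go to H
H | 1[1]...01111
The non-blank tape span at halt is 11...01111.

11...01111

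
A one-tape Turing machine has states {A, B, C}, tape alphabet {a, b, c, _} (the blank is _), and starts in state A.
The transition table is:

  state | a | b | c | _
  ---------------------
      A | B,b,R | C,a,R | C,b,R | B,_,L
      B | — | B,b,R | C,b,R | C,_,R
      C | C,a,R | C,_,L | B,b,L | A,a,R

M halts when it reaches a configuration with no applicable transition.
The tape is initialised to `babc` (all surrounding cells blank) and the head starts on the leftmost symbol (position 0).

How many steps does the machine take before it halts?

state=A head=0 tape=[b]abc__   (A,b)→(C,a,R)
state=C head=1 tape=a[a]bc__   (C,a)→(C,a,R)
state=C head=2 tape=aa[b]c__   (C,b)→(C,_,L)
state=C head=1 tape=a[a]_c__   (C,a)→(C,a,R)
state=C head=2 tape=aa[_]c__   (C,_)→(A,a,R)
state=A head=3 tape=aaa[c]__   (A,c)→(C,b,R)
state=C head=4 tape=aaab[_]_   (C,_)→(A,a,R)
state=A head=5 tape=aaaba[_]   (A,_)→(B,_,L)
state=B head=4 tape=aaab[a]_
M halts after 8 transitions.

8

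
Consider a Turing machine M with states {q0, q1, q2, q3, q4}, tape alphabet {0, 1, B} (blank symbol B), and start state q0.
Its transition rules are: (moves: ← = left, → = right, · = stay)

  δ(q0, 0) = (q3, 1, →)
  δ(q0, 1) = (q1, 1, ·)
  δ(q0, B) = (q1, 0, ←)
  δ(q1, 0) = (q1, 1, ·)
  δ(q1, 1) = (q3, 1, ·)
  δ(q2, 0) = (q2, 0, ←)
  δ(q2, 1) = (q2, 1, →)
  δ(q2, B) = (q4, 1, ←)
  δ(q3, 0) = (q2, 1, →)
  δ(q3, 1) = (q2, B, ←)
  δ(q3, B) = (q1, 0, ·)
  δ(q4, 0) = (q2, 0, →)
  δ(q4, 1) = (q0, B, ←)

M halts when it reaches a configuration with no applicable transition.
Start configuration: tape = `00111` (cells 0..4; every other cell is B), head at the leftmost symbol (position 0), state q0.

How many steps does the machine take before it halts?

20

q0 | BB[0]0111B   read 0 → write 1, move →, go to q3
q3 | BB1[0]111B   read 0 → write 1, move →, go to q2
q2 | BB11[1]11B   read 1 → write 1, move →, go to q2
q2 | BB111[1]1B   read 1 → write 1, move →, go to q2
q2 | BB1111[1]B   read 1 → write 1, move →, go to q2
q2 | BB11111[B]   read B → write 1, move ←, go to q4
q4 | BB1111[1]1   read 1 → write B, move ←, go to q0
q0 | BB111[1]B1   read 1 → write 1, move ·, go to q1
q1 | BB111[1]B1   read 1 → write 1, move ·, go to q3
q3 | BB111[1]B1   read 1 → write B, move ←, go to q2
q2 | BB11[1]BB1   read 1 → write 1, move →, go to q2
q2 | BB111[B]B1   read B → write 1, move ←, go to q4
q4 | BB11[1]1B1   read 1 → write B, move ←, go to q0
q0 | BB1[1]B1B1   read 1 → write 1, move ·, go to q1
q1 | BB1[1]B1B1   read 1 → write 1, move ·, go to q3
q3 | BB1[1]B1B1   read 1 → write B, move ←, go to q2
q2 | BB[1]BB1B1   read 1 → write 1, move →, go to q2
q2 | BB1[B]B1B1   read B → write 1, move ←, go to q4
q4 | BB[1]1B1B1   read 1 → write B, move ←, go to q0
q0 | B[B]B1B1B1   read B → write 0, move ←, go to q1
q1 | [B]0B1B1B1
M halts after 20 transitions.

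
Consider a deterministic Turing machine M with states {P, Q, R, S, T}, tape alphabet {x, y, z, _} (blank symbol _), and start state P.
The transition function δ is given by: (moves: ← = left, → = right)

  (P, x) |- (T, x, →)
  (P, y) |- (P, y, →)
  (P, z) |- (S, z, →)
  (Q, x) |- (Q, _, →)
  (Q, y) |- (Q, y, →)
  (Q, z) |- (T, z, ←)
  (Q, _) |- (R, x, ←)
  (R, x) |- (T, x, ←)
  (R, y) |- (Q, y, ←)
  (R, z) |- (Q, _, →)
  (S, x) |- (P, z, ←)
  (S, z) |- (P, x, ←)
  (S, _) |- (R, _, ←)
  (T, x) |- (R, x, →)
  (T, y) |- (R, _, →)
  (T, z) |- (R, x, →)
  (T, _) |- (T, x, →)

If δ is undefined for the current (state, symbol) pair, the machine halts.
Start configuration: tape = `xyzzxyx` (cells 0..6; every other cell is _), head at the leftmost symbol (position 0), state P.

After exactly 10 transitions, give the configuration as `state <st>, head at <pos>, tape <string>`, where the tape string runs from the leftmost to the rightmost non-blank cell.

state=P head=0 tape=[x]yzzxyx   (P,x)→(T,x,→)
state=T head=1 tape=x[y]zzxyx   (T,y)→(R,_,→)
state=R head=2 tape=x_[z]zxyx   (R,z)→(Q,_,→)
state=Q head=3 tape=x__[z]xyx   (Q,z)→(T,z,←)
state=T head=2 tape=x_[_]zxyx   (T,_)→(T,x,→)
state=T head=3 tape=x_x[z]xyx   (T,z)→(R,x,→)
state=R head=4 tape=x_xx[x]yx   (R,x)→(T,x,←)
state=T head=3 tape=x_x[x]xyx   (T,x)→(R,x,→)
state=R head=4 tape=x_xx[x]yx   (R,x)→(T,x,←)
state=T head=3 tape=x_x[x]xyx   (T,x)→(R,x,→)
state=R head=4 tape=x_xx[x]yx
After 10 steps: state R, head at 4, tape x_xxxyx.

state R, head at 4, tape x_xxxyx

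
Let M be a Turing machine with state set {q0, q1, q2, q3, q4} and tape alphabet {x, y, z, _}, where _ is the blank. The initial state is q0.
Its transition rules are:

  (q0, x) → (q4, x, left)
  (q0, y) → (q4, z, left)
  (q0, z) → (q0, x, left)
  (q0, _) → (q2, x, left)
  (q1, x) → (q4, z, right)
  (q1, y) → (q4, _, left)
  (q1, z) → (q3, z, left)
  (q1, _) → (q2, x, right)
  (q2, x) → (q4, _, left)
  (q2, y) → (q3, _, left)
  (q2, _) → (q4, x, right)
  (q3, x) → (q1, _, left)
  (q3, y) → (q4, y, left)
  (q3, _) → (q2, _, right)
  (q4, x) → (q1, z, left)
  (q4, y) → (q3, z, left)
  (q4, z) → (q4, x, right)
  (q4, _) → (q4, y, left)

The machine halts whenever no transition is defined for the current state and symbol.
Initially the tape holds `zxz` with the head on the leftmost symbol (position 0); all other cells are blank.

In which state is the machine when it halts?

q0 | __[z]xz_   read z → write x, move left, go to q0
q0 | _[_]xxz_   read _ → write x, move left, go to q2
q2 | [_]xxxz_   read _ → write x, move right, go to q4
q4 | x[x]xxz_   read x → write z, move left, go to q1
q1 | [x]zxxz_   read x → write z, move right, go to q4
q4 | z[z]xxz_   read z → write x, move right, go to q4
q4 | zx[x]xz_   read x → write z, move left, go to q1
q1 | z[x]zxz_   read x → write z, move right, go to q4
q4 | zz[z]xz_   read z → write x, move right, go to q4
q4 | zzx[x]z_   read x → write z, move left, go to q1
q1 | zz[x]zz_   read x → write z, move right, go to q4
q4 | zzz[z]z_   read z → write x, move right, go to q4
q4 | zzzx[z]_   read z → write x, move right, go to q4
q4 | zzzxx[_]   read _ → write y, move left, go to q4
q4 | zzzx[x]y   read x → write z, move left, go to q1
q1 | zzz[x]zy   read x → write z, move right, go to q4
q4 | zzzz[z]y   read z → write x, move right, go to q4
q4 | zzzzx[y]   read y → write z, move left, go to q3
q3 | zzzz[x]z   read x → write _, move left, go to q1
q1 | zzz[z]_z   read z → write z, move left, go to q3
q3 | zz[z]z_z
No transition is defined for (q3, z); M halts in state q3.

q3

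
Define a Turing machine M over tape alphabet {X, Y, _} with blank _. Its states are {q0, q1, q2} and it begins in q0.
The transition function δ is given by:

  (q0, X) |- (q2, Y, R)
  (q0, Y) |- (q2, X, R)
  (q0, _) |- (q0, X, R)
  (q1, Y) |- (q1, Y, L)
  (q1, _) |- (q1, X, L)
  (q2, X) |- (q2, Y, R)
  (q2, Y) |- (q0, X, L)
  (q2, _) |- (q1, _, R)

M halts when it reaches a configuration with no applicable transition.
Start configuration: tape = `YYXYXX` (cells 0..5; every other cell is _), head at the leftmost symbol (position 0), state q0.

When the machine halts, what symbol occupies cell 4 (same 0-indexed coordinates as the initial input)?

Y

q0 | [Y]YXYXX__   read Y → write X, move R, go to q2
q2 | X[Y]XYXX__   read Y → write X, move L, go to q0
q0 | [X]XXYXX__   read X → write Y, move R, go to q2
q2 | Y[X]XYXX__   read X → write Y, move R, go to q2
q2 | YY[X]YXX__   read X → write Y, move R, go to q2
q2 | YYY[Y]XX__   read Y → write X, move L, go to q0
q0 | YY[Y]XXX__   read Y → write X, move R, go to q2
q2 | YYX[X]XX__   read X → write Y, move R, go to q2
q2 | YYXY[X]X__   read X → write Y, move R, go to q2
q2 | YYXYY[X]__   read X → write Y, move R, go to q2
q2 | YYXYYY[_]_   read _ → write _, move R, go to q1
q1 | YYXYYY_[_]   read _ → write X, move L, go to q1
q1 | YYXYYY[_]X   read _ → write X, move L, go to q1
q1 | YYXYY[Y]XX   read Y → write Y, move L, go to q1
q1 | YYXY[Y]YXX   read Y → write Y, move L, go to q1
q1 | YYX[Y]YYXX   read Y → write Y, move L, go to q1
q1 | YY[X]YYYXX
Cell 4 holds Y when M halts.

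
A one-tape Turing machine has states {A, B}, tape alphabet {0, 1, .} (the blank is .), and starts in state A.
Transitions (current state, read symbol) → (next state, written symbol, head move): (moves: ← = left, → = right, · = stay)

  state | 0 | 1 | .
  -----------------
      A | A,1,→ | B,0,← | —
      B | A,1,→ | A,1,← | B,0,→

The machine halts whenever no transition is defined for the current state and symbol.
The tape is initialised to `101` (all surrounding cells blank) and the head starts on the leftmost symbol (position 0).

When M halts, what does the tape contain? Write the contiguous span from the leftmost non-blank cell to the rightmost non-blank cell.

A | ...[1]01   read 1 → write 0, move ←, go to B
B | ..[.]001   read . → write 0, move →, go to B
B | ..0[0]01   read 0 → write 1, move →, go to A
A | ..01[0]1   read 0 → write 1, move →, go to A
A | ..011[1]   read 1 → write 0, move ←, go to B
B | ..01[1]0   read 1 → write 1, move ←, go to A
A | ..0[1]10   read 1 → write 0, move ←, go to B
B | ..[0]010   read 0 → write 1, move →, go to A
A | ..1[0]10   read 0 → write 1, move →, go to A
A | ..11[1]0   read 1 → write 0, move ←, go to B
B | ..1[1]00   read 1 → write 1, move ←, go to A
A | ..[1]100   read 1 → write 0, move ←, go to B
B | .[.]0100   read . → write 0, move →, go to B
B | .0[0]100   read 0 → write 1, move →, go to A
A | .01[1]00   read 1 → write 0, move ←, go to B
B | .0[1]000   read 1 → write 1, move ←, go to A
A | .[0]1000   read 0 → write 1, move →, go to A
A | .1[1]000   read 1 → write 0, move ←, go to B
B | .[1]0000   read 1 → write 1, move ←, go to A
A | [.]10000
The non-blank tape span at halt is 10000.

10000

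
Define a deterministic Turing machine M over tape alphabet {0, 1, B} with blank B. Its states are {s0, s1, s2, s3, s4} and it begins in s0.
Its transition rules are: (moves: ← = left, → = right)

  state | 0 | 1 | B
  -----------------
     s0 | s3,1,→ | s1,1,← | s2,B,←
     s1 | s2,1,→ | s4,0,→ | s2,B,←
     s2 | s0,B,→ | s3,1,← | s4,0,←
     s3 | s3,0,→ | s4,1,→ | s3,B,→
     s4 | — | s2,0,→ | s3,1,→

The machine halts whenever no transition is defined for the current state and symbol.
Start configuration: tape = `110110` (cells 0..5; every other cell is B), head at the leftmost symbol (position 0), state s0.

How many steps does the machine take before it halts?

state=s0 head=0 tape=BBB[1]10110   (s0,1)→(s1,1,←)
state=s1 head=-1 tape=BB[B]110110   (s1,B)→(s2,B,←)
state=s2 head=-2 tape=B[B]B110110   (s2,B)→(s4,0,←)
state=s4 head=-3 tape=[B]0B110110   (s4,B)→(s3,1,→)
state=s3 head=-2 tape=1[0]B110110   (s3,0)→(s3,0,→)
state=s3 head=-1 tape=10[B]110110   (s3,B)→(s3,B,→)
state=s3 head=0 tape=10B[1]10110   (s3,1)→(s4,1,→)
state=s4 head=1 tape=10B1[1]0110   (s4,1)→(s2,0,→)
state=s2 head=2 tape=10B10[0]110   (s2,0)→(s0,B,→)
state=s0 head=3 tape=10B10B[1]10   (s0,1)→(s1,1,←)
state=s1 head=2 tape=10B10[B]110   (s1,B)→(s2,B,←)
state=s2 head=1 tape=10B1[0]B110   (s2,0)→(s0,B,→)
state=s0 head=2 tape=10B1B[B]110   (s0,B)→(s2,B,←)
state=s2 head=1 tape=10B1[B]B110   (s2,B)→(s4,0,←)
state=s4 head=0 tape=10B[1]0B110   (s4,1)→(s2,0,→)
state=s2 head=1 tape=10B0[0]B110   (s2,0)→(s0,B,→)
state=s0 head=2 tape=10B0B[B]110   (s0,B)→(s2,B,←)
state=s2 head=1 tape=10B0[B]B110   (s2,B)→(s4,0,←)
state=s4 head=0 tape=10B[0]0B110
M halts after 18 transitions.

18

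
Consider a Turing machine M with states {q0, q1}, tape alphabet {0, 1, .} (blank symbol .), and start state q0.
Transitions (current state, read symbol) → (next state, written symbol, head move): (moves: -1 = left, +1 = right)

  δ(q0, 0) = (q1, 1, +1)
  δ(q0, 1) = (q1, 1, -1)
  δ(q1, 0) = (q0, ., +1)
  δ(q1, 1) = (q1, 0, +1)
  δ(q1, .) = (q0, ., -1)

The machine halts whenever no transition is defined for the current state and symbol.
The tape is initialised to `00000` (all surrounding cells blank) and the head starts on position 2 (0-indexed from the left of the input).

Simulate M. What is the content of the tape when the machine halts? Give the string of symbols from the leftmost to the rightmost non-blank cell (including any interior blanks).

1.1.1

q0 | ..00[0]00.   read 0 → write 1, move +1, go to q1
q1 | ..001[0]0.   read 0 → write ., move +1, go to q0
q0 | ..001.[0].   read 0 → write 1, move +1, go to q1
q1 | ..001.1[.]   read . → write ., move -1, go to q0
q0 | ..001.[1].   read 1 → write 1, move -1, go to q1
q1 | ..001[.]1.   read . → write ., move -1, go to q0
q0 | ..00[1].1.   read 1 → write 1, move -1, go to q1
q1 | ..0[0]1.1.   read 0 → write ., move +1, go to q0
q0 | ..0.[1].1.   read 1 → write 1, move -1, go to q1
q1 | ..0[.]1.1.   read . → write ., move -1, go to q0
q0 | ..[0].1.1.   read 0 → write 1, move +1, go to q1
q1 | ..1[.]1.1.   read . → write ., move -1, go to q0
q0 | ..[1].1.1.   read 1 → write 1, move -1, go to q1
q1 | .[.]1.1.1.   read . → write ., move -1, go to q0
q0 | [.].1.1.1.
The non-blank tape span at halt is 1.1.1.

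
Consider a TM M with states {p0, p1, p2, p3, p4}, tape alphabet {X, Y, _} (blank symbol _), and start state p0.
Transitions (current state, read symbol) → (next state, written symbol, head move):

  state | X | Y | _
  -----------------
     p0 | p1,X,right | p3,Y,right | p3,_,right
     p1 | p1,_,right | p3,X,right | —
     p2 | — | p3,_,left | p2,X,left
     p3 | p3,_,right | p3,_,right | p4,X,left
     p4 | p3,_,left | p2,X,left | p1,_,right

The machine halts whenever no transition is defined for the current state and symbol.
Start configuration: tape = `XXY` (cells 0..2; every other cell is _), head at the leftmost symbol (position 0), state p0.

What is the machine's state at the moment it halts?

p1

state=p0 head=0 tape=__[X]XY_   (p0,X)→(p1,X,right)
state=p1 head=1 tape=__X[X]Y_   (p1,X)→(p1,_,right)
state=p1 head=2 tape=__X_[Y]_   (p1,Y)→(p3,X,right)
state=p3 head=3 tape=__X_X[_]   (p3,_)→(p4,X,left)
state=p4 head=2 tape=__X_[X]X   (p4,X)→(p3,_,left)
state=p3 head=1 tape=__X[_]_X   (p3,_)→(p4,X,left)
state=p4 head=0 tape=__[X]X_X   (p4,X)→(p3,_,left)
state=p3 head=-1 tape=_[_]_X_X   (p3,_)→(p4,X,left)
state=p4 head=-2 tape=[_]X_X_X   (p4,_)→(p1,_,right)
state=p1 head=-1 tape=_[X]_X_X   (p1,X)→(p1,_,right)
state=p1 head=0 tape=__[_]X_X
No transition is defined for (p1, _); M halts in state p1.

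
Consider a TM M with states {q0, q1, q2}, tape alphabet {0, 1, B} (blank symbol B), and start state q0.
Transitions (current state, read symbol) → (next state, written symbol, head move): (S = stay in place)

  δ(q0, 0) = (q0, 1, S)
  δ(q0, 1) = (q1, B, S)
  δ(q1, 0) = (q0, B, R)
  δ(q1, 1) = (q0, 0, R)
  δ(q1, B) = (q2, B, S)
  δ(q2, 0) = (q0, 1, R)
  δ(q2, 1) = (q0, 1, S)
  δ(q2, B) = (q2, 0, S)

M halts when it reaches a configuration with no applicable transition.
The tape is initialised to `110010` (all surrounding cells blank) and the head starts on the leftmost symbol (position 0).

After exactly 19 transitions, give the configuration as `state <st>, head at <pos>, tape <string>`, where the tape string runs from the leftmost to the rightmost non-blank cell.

q0 | [1]10010   read 1 → write B, move S, go to q1
q1 | [B]10010   read B → write B, move S, go to q2
q2 | [B]10010   read B → write 0, move S, go to q2
q2 | [0]10010   read 0 → write 1, move R, go to q0
q0 | 1[1]0010   read 1 → write B, move S, go to q1
q1 | 1[B]0010   read B → write B, move S, go to q2
q2 | 1[B]0010   read B → write 0, move S, go to q2
q2 | 1[0]0010   read 0 → write 1, move R, go to q0
q0 | 11[0]010   read 0 → write 1, move S, go to q0
q0 | 11[1]010   read 1 → write B, move S, go to q1
q1 | 11[B]010   read B → write B, move S, go to q2
q2 | 11[B]010   read B → write 0, move S, go to q2
q2 | 11[0]010   read 0 → write 1, move R, go to q0
q0 | 111[0]10   read 0 → write 1, move S, go to q0
q0 | 111[1]10   read 1 → write B, move S, go to q1
q1 | 111[B]10   read B → write B, move S, go to q2
q2 | 111[B]10   read B → write 0, move S, go to q2
q2 | 111[0]10   read 0 → write 1, move R, go to q0
q0 | 1111[1]0   read 1 → write B, move S, go to q1
q1 | 1111[B]0
After 19 steps: state q1, head at 4, tape 1111B0.

state q1, head at 4, tape 1111B0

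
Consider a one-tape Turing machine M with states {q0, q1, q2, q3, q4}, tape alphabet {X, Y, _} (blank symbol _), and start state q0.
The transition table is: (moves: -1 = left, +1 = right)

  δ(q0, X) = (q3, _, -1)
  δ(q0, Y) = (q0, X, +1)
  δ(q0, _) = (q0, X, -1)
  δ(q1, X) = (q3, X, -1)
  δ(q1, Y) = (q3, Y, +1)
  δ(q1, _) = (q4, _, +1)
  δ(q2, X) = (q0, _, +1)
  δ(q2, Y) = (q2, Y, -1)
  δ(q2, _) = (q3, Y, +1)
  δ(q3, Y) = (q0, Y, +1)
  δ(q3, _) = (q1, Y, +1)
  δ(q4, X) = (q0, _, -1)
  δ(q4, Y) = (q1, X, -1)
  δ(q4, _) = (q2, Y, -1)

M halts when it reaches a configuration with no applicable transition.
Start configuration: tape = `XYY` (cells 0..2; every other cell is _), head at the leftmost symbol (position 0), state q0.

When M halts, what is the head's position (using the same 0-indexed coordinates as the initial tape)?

-1

state=q0 head=0 tape=_[X]YY   (q0,X)→(q3,_,-1)
state=q3 head=-1 tape=[_]_YY   (q3,_)→(q1,Y,+1)
state=q1 head=0 tape=Y[_]YY   (q1,_)→(q4,_,+1)
state=q4 head=1 tape=Y_[Y]Y   (q4,Y)→(q1,X,-1)
state=q1 head=0 tape=Y[_]XY   (q1,_)→(q4,_,+1)
state=q4 head=1 tape=Y_[X]Y   (q4,X)→(q0,_,-1)
state=q0 head=0 tape=Y[_]_Y   (q0,_)→(q0,X,-1)
state=q0 head=-1 tape=[Y]X_Y   (q0,Y)→(q0,X,+1)
state=q0 head=0 tape=X[X]_Y   (q0,X)→(q3,_,-1)
state=q3 head=-1 tape=[X]__Y
At halt the head is at cell -1.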